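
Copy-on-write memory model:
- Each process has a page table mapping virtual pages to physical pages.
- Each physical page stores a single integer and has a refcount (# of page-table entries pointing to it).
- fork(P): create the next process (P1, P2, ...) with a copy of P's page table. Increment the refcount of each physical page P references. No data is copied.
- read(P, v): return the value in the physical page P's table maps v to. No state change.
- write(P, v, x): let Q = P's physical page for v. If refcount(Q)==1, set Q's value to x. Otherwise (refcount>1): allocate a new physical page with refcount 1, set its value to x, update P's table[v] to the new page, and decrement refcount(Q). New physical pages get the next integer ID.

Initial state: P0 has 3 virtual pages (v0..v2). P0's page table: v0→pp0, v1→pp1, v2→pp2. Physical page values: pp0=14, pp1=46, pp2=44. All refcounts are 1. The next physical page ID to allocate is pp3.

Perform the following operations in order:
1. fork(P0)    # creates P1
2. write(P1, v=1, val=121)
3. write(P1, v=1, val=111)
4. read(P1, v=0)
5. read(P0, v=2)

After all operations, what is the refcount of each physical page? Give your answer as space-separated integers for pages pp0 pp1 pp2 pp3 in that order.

Answer: 2 1 2 1

Derivation:
Op 1: fork(P0) -> P1. 3 ppages; refcounts: pp0:2 pp1:2 pp2:2
Op 2: write(P1, v1, 121). refcount(pp1)=2>1 -> COPY to pp3. 4 ppages; refcounts: pp0:2 pp1:1 pp2:2 pp3:1
Op 3: write(P1, v1, 111). refcount(pp3)=1 -> write in place. 4 ppages; refcounts: pp0:2 pp1:1 pp2:2 pp3:1
Op 4: read(P1, v0) -> 14. No state change.
Op 5: read(P0, v2) -> 44. No state change.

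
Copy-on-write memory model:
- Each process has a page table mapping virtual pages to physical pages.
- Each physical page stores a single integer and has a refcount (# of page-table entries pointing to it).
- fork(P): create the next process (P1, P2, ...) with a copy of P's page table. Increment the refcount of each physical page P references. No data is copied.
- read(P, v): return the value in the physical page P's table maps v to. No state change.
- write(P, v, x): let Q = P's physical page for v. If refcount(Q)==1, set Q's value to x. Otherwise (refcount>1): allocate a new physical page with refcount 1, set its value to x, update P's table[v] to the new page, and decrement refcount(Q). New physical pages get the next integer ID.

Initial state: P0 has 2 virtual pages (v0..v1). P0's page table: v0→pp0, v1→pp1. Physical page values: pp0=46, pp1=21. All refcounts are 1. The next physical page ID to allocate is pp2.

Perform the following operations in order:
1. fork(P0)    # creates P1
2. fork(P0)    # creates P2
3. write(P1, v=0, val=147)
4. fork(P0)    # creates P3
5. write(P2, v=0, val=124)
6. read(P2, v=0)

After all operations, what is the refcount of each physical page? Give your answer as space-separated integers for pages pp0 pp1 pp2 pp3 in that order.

Answer: 2 4 1 1

Derivation:
Op 1: fork(P0) -> P1. 2 ppages; refcounts: pp0:2 pp1:2
Op 2: fork(P0) -> P2. 2 ppages; refcounts: pp0:3 pp1:3
Op 3: write(P1, v0, 147). refcount(pp0)=3>1 -> COPY to pp2. 3 ppages; refcounts: pp0:2 pp1:3 pp2:1
Op 4: fork(P0) -> P3. 3 ppages; refcounts: pp0:3 pp1:4 pp2:1
Op 5: write(P2, v0, 124). refcount(pp0)=3>1 -> COPY to pp3. 4 ppages; refcounts: pp0:2 pp1:4 pp2:1 pp3:1
Op 6: read(P2, v0) -> 124. No state change.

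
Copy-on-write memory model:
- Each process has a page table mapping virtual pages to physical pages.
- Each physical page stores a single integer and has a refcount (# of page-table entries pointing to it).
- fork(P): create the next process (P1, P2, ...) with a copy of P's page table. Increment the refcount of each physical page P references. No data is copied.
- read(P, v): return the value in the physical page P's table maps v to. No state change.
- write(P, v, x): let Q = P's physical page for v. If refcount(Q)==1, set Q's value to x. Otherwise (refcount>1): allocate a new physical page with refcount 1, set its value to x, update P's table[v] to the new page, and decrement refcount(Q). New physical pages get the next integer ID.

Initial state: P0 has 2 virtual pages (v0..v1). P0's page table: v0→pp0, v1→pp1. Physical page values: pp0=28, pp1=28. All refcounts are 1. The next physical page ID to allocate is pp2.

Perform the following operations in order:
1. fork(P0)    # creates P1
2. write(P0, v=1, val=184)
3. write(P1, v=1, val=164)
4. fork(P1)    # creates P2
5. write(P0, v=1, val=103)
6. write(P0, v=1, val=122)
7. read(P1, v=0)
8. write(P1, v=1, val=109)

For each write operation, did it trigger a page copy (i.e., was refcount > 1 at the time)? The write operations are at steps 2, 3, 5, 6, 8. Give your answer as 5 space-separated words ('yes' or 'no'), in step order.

Op 1: fork(P0) -> P1. 2 ppages; refcounts: pp0:2 pp1:2
Op 2: write(P0, v1, 184). refcount(pp1)=2>1 -> COPY to pp2. 3 ppages; refcounts: pp0:2 pp1:1 pp2:1
Op 3: write(P1, v1, 164). refcount(pp1)=1 -> write in place. 3 ppages; refcounts: pp0:2 pp1:1 pp2:1
Op 4: fork(P1) -> P2. 3 ppages; refcounts: pp0:3 pp1:2 pp2:1
Op 5: write(P0, v1, 103). refcount(pp2)=1 -> write in place. 3 ppages; refcounts: pp0:3 pp1:2 pp2:1
Op 6: write(P0, v1, 122). refcount(pp2)=1 -> write in place. 3 ppages; refcounts: pp0:3 pp1:2 pp2:1
Op 7: read(P1, v0) -> 28. No state change.
Op 8: write(P1, v1, 109). refcount(pp1)=2>1 -> COPY to pp3. 4 ppages; refcounts: pp0:3 pp1:1 pp2:1 pp3:1

yes no no no yes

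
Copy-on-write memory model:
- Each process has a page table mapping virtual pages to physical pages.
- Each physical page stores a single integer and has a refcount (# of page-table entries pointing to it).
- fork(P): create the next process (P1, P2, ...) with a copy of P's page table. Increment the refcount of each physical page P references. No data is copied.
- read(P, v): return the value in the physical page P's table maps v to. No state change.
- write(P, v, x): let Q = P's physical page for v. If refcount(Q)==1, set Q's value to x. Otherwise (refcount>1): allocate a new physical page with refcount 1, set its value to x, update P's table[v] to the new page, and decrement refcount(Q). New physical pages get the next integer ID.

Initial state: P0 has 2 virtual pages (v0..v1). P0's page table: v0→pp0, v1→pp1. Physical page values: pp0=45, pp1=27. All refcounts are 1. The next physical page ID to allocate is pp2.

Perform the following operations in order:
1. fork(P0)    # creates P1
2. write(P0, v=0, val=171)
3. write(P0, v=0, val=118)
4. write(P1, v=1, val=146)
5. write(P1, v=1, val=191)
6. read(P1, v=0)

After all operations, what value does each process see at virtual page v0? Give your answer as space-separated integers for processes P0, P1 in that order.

Answer: 118 45

Derivation:
Op 1: fork(P0) -> P1. 2 ppages; refcounts: pp0:2 pp1:2
Op 2: write(P0, v0, 171). refcount(pp0)=2>1 -> COPY to pp2. 3 ppages; refcounts: pp0:1 pp1:2 pp2:1
Op 3: write(P0, v0, 118). refcount(pp2)=1 -> write in place. 3 ppages; refcounts: pp0:1 pp1:2 pp2:1
Op 4: write(P1, v1, 146). refcount(pp1)=2>1 -> COPY to pp3. 4 ppages; refcounts: pp0:1 pp1:1 pp2:1 pp3:1
Op 5: write(P1, v1, 191). refcount(pp3)=1 -> write in place. 4 ppages; refcounts: pp0:1 pp1:1 pp2:1 pp3:1
Op 6: read(P1, v0) -> 45. No state change.
P0: v0 -> pp2 = 118
P1: v0 -> pp0 = 45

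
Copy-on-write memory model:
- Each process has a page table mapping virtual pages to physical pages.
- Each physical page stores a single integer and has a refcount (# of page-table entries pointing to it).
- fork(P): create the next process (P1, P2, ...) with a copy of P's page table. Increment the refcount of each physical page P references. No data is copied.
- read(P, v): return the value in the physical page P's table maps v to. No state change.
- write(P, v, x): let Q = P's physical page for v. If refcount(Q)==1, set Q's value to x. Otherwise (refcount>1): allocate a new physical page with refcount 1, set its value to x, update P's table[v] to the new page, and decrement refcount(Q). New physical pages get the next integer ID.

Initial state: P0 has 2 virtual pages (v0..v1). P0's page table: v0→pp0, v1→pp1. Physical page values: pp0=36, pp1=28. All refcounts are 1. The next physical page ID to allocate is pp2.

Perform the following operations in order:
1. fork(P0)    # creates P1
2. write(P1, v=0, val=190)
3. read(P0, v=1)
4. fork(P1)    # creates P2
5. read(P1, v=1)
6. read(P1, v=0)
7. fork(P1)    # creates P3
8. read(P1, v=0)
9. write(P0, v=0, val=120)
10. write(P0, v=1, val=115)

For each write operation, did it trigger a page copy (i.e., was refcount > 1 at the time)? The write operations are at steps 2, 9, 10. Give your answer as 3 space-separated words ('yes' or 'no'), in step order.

Op 1: fork(P0) -> P1. 2 ppages; refcounts: pp0:2 pp1:2
Op 2: write(P1, v0, 190). refcount(pp0)=2>1 -> COPY to pp2. 3 ppages; refcounts: pp0:1 pp1:2 pp2:1
Op 3: read(P0, v1) -> 28. No state change.
Op 4: fork(P1) -> P2. 3 ppages; refcounts: pp0:1 pp1:3 pp2:2
Op 5: read(P1, v1) -> 28. No state change.
Op 6: read(P1, v0) -> 190. No state change.
Op 7: fork(P1) -> P3. 3 ppages; refcounts: pp0:1 pp1:4 pp2:3
Op 8: read(P1, v0) -> 190. No state change.
Op 9: write(P0, v0, 120). refcount(pp0)=1 -> write in place. 3 ppages; refcounts: pp0:1 pp1:4 pp2:3
Op 10: write(P0, v1, 115). refcount(pp1)=4>1 -> COPY to pp3. 4 ppages; refcounts: pp0:1 pp1:3 pp2:3 pp3:1

yes no yes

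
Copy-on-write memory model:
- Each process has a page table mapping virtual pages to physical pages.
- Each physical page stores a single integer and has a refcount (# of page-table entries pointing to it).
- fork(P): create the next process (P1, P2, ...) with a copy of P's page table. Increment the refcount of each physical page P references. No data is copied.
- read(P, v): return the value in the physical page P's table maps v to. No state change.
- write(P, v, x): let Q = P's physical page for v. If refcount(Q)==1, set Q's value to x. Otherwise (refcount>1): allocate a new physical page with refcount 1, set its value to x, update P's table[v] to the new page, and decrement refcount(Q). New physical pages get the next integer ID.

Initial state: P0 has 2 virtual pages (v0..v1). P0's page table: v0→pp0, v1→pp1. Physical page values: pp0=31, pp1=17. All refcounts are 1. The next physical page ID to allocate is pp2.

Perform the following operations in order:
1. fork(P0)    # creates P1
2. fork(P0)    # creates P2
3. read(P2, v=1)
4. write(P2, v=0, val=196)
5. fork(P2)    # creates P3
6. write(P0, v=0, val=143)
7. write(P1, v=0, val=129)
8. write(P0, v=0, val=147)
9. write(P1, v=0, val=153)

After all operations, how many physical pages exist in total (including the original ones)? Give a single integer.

Answer: 4

Derivation:
Op 1: fork(P0) -> P1. 2 ppages; refcounts: pp0:2 pp1:2
Op 2: fork(P0) -> P2. 2 ppages; refcounts: pp0:3 pp1:3
Op 3: read(P2, v1) -> 17. No state change.
Op 4: write(P2, v0, 196). refcount(pp0)=3>1 -> COPY to pp2. 3 ppages; refcounts: pp0:2 pp1:3 pp2:1
Op 5: fork(P2) -> P3. 3 ppages; refcounts: pp0:2 pp1:4 pp2:2
Op 6: write(P0, v0, 143). refcount(pp0)=2>1 -> COPY to pp3. 4 ppages; refcounts: pp0:1 pp1:4 pp2:2 pp3:1
Op 7: write(P1, v0, 129). refcount(pp0)=1 -> write in place. 4 ppages; refcounts: pp0:1 pp1:4 pp2:2 pp3:1
Op 8: write(P0, v0, 147). refcount(pp3)=1 -> write in place. 4 ppages; refcounts: pp0:1 pp1:4 pp2:2 pp3:1
Op 9: write(P1, v0, 153). refcount(pp0)=1 -> write in place. 4 ppages; refcounts: pp0:1 pp1:4 pp2:2 pp3:1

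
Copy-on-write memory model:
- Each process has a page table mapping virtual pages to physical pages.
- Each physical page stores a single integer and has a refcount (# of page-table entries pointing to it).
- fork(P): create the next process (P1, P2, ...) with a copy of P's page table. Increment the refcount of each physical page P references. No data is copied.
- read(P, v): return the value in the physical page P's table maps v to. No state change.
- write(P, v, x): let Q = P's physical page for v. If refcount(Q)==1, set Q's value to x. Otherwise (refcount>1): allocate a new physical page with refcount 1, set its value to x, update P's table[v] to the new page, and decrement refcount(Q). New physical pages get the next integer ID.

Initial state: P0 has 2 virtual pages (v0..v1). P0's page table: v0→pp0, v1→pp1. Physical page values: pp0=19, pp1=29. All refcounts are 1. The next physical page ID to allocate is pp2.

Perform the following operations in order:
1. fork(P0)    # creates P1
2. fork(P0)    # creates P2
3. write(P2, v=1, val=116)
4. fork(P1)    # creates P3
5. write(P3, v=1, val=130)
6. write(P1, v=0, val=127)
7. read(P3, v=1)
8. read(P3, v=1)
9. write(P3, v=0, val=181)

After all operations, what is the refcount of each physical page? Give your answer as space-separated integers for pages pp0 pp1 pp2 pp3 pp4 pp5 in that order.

Op 1: fork(P0) -> P1. 2 ppages; refcounts: pp0:2 pp1:2
Op 2: fork(P0) -> P2. 2 ppages; refcounts: pp0:3 pp1:3
Op 3: write(P2, v1, 116). refcount(pp1)=3>1 -> COPY to pp2. 3 ppages; refcounts: pp0:3 pp1:2 pp2:1
Op 4: fork(P1) -> P3. 3 ppages; refcounts: pp0:4 pp1:3 pp2:1
Op 5: write(P3, v1, 130). refcount(pp1)=3>1 -> COPY to pp3. 4 ppages; refcounts: pp0:4 pp1:2 pp2:1 pp3:1
Op 6: write(P1, v0, 127). refcount(pp0)=4>1 -> COPY to pp4. 5 ppages; refcounts: pp0:3 pp1:2 pp2:1 pp3:1 pp4:1
Op 7: read(P3, v1) -> 130. No state change.
Op 8: read(P3, v1) -> 130. No state change.
Op 9: write(P3, v0, 181). refcount(pp0)=3>1 -> COPY to pp5. 6 ppages; refcounts: pp0:2 pp1:2 pp2:1 pp3:1 pp4:1 pp5:1

Answer: 2 2 1 1 1 1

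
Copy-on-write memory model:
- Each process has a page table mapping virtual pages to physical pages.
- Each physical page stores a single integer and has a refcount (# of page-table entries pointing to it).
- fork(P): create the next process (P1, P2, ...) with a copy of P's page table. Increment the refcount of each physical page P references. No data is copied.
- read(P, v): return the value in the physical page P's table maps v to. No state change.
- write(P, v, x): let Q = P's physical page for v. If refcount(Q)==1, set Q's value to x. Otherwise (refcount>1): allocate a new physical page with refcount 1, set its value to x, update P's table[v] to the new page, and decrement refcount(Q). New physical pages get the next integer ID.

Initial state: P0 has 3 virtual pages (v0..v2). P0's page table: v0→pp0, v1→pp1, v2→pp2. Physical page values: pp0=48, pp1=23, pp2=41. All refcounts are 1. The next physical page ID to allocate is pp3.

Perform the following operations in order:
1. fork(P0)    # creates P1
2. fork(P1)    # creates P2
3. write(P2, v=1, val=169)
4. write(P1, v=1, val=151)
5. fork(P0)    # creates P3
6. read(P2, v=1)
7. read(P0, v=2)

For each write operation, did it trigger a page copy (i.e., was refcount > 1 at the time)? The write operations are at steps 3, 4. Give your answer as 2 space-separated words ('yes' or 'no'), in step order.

Op 1: fork(P0) -> P1. 3 ppages; refcounts: pp0:2 pp1:2 pp2:2
Op 2: fork(P1) -> P2. 3 ppages; refcounts: pp0:3 pp1:3 pp2:3
Op 3: write(P2, v1, 169). refcount(pp1)=3>1 -> COPY to pp3. 4 ppages; refcounts: pp0:3 pp1:2 pp2:3 pp3:1
Op 4: write(P1, v1, 151). refcount(pp1)=2>1 -> COPY to pp4. 5 ppages; refcounts: pp0:3 pp1:1 pp2:3 pp3:1 pp4:1
Op 5: fork(P0) -> P3. 5 ppages; refcounts: pp0:4 pp1:2 pp2:4 pp3:1 pp4:1
Op 6: read(P2, v1) -> 169. No state change.
Op 7: read(P0, v2) -> 41. No state change.

yes yes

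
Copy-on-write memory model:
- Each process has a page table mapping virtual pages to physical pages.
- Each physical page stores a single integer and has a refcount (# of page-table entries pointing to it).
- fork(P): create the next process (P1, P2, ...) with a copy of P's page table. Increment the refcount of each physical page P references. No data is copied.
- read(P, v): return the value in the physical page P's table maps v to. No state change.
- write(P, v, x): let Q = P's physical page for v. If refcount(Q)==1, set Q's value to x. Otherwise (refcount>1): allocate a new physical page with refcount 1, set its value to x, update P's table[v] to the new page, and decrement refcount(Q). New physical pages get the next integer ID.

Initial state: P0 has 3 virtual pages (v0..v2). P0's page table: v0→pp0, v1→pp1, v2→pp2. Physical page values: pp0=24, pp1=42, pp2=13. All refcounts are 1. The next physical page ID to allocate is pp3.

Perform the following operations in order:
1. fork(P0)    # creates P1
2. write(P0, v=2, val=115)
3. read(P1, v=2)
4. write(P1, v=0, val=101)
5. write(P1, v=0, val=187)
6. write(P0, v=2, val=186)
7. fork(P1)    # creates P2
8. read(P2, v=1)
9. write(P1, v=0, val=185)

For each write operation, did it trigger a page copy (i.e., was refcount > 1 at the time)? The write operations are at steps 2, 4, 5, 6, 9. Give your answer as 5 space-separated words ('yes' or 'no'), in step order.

Op 1: fork(P0) -> P1. 3 ppages; refcounts: pp0:2 pp1:2 pp2:2
Op 2: write(P0, v2, 115). refcount(pp2)=2>1 -> COPY to pp3. 4 ppages; refcounts: pp0:2 pp1:2 pp2:1 pp3:1
Op 3: read(P1, v2) -> 13. No state change.
Op 4: write(P1, v0, 101). refcount(pp0)=2>1 -> COPY to pp4. 5 ppages; refcounts: pp0:1 pp1:2 pp2:1 pp3:1 pp4:1
Op 5: write(P1, v0, 187). refcount(pp4)=1 -> write in place. 5 ppages; refcounts: pp0:1 pp1:2 pp2:1 pp3:1 pp4:1
Op 6: write(P0, v2, 186). refcount(pp3)=1 -> write in place. 5 ppages; refcounts: pp0:1 pp1:2 pp2:1 pp3:1 pp4:1
Op 7: fork(P1) -> P2. 5 ppages; refcounts: pp0:1 pp1:3 pp2:2 pp3:1 pp4:2
Op 8: read(P2, v1) -> 42. No state change.
Op 9: write(P1, v0, 185). refcount(pp4)=2>1 -> COPY to pp5. 6 ppages; refcounts: pp0:1 pp1:3 pp2:2 pp3:1 pp4:1 pp5:1

yes yes no no yes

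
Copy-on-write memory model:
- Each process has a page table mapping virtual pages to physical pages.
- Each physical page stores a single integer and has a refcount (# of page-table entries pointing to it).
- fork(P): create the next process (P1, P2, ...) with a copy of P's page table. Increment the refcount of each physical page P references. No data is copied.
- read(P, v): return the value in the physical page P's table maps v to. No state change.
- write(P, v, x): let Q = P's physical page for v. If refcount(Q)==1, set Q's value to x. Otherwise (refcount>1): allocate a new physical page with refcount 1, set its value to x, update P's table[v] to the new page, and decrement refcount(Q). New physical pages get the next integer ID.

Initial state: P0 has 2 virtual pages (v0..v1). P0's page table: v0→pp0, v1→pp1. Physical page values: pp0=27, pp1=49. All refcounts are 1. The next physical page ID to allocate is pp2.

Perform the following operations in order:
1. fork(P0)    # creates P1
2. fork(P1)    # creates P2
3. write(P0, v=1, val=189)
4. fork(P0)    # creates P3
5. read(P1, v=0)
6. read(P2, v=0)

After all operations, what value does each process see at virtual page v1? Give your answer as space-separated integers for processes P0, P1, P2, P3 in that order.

Answer: 189 49 49 189

Derivation:
Op 1: fork(P0) -> P1. 2 ppages; refcounts: pp0:2 pp1:2
Op 2: fork(P1) -> P2. 2 ppages; refcounts: pp0:3 pp1:3
Op 3: write(P0, v1, 189). refcount(pp1)=3>1 -> COPY to pp2. 3 ppages; refcounts: pp0:3 pp1:2 pp2:1
Op 4: fork(P0) -> P3. 3 ppages; refcounts: pp0:4 pp1:2 pp2:2
Op 5: read(P1, v0) -> 27. No state change.
Op 6: read(P2, v0) -> 27. No state change.
P0: v1 -> pp2 = 189
P1: v1 -> pp1 = 49
P2: v1 -> pp1 = 49
P3: v1 -> pp2 = 189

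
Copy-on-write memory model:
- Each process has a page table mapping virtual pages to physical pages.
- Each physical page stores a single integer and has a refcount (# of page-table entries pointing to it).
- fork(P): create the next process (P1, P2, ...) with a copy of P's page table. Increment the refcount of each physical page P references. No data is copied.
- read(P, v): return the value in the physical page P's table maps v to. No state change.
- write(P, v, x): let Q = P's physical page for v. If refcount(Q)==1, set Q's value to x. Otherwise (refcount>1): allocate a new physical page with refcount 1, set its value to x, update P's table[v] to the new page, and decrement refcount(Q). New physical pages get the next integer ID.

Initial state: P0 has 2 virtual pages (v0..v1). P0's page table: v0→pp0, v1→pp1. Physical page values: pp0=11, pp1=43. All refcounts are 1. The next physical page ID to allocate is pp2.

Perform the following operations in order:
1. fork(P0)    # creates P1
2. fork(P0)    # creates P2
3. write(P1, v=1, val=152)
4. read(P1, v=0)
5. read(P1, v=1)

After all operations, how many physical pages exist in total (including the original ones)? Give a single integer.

Op 1: fork(P0) -> P1. 2 ppages; refcounts: pp0:2 pp1:2
Op 2: fork(P0) -> P2. 2 ppages; refcounts: pp0:3 pp1:3
Op 3: write(P1, v1, 152). refcount(pp1)=3>1 -> COPY to pp2. 3 ppages; refcounts: pp0:3 pp1:2 pp2:1
Op 4: read(P1, v0) -> 11. No state change.
Op 5: read(P1, v1) -> 152. No state change.

Answer: 3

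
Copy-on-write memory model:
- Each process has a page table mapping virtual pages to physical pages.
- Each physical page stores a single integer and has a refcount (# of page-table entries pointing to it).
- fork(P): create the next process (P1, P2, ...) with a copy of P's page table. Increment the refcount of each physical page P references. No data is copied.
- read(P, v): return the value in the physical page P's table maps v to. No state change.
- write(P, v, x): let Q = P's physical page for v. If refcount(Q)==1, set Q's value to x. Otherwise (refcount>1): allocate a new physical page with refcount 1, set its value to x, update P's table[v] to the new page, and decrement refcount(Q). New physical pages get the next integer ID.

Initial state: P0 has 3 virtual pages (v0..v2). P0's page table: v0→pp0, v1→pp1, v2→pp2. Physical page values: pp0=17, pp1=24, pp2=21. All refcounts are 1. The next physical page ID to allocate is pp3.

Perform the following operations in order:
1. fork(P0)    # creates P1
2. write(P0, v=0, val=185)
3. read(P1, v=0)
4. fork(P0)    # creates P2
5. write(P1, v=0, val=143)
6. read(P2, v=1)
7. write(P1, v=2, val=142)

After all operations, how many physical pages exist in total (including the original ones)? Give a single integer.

Op 1: fork(P0) -> P1. 3 ppages; refcounts: pp0:2 pp1:2 pp2:2
Op 2: write(P0, v0, 185). refcount(pp0)=2>1 -> COPY to pp3. 4 ppages; refcounts: pp0:1 pp1:2 pp2:2 pp3:1
Op 3: read(P1, v0) -> 17. No state change.
Op 4: fork(P0) -> P2. 4 ppages; refcounts: pp0:1 pp1:3 pp2:3 pp3:2
Op 5: write(P1, v0, 143). refcount(pp0)=1 -> write in place. 4 ppages; refcounts: pp0:1 pp1:3 pp2:3 pp3:2
Op 6: read(P2, v1) -> 24. No state change.
Op 7: write(P1, v2, 142). refcount(pp2)=3>1 -> COPY to pp4. 5 ppages; refcounts: pp0:1 pp1:3 pp2:2 pp3:2 pp4:1

Answer: 5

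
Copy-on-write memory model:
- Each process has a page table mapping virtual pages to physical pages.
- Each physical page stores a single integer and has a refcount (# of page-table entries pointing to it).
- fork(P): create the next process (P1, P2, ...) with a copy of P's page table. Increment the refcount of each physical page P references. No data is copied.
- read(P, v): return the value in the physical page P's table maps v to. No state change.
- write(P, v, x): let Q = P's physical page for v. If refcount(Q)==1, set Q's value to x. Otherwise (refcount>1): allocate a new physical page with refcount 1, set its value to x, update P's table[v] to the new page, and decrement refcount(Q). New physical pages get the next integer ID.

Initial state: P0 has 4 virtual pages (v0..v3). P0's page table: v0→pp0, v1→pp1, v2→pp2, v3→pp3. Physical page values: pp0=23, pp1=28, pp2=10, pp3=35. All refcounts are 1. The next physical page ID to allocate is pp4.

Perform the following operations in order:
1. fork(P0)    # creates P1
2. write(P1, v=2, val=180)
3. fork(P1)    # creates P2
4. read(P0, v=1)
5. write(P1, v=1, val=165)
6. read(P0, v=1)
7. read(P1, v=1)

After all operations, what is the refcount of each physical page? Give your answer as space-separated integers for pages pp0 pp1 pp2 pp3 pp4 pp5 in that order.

Op 1: fork(P0) -> P1. 4 ppages; refcounts: pp0:2 pp1:2 pp2:2 pp3:2
Op 2: write(P1, v2, 180). refcount(pp2)=2>1 -> COPY to pp4. 5 ppages; refcounts: pp0:2 pp1:2 pp2:1 pp3:2 pp4:1
Op 3: fork(P1) -> P2. 5 ppages; refcounts: pp0:3 pp1:3 pp2:1 pp3:3 pp4:2
Op 4: read(P0, v1) -> 28. No state change.
Op 5: write(P1, v1, 165). refcount(pp1)=3>1 -> COPY to pp5. 6 ppages; refcounts: pp0:3 pp1:2 pp2:1 pp3:3 pp4:2 pp5:1
Op 6: read(P0, v1) -> 28. No state change.
Op 7: read(P1, v1) -> 165. No state change.

Answer: 3 2 1 3 2 1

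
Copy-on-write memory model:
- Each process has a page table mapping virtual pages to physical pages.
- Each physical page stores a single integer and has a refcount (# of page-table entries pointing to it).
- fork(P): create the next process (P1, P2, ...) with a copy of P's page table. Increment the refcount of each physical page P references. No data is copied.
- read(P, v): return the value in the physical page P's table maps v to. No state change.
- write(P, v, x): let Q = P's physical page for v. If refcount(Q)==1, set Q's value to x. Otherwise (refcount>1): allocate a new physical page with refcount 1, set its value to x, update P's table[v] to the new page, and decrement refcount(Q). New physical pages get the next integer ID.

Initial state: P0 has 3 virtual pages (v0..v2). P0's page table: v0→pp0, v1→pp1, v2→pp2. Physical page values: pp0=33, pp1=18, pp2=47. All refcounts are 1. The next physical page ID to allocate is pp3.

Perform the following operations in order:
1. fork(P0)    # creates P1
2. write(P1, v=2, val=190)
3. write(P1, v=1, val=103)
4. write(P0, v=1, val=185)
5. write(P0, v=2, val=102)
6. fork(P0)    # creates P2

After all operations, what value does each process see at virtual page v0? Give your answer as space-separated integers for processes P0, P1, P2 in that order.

Op 1: fork(P0) -> P1. 3 ppages; refcounts: pp0:2 pp1:2 pp2:2
Op 2: write(P1, v2, 190). refcount(pp2)=2>1 -> COPY to pp3. 4 ppages; refcounts: pp0:2 pp1:2 pp2:1 pp3:1
Op 3: write(P1, v1, 103). refcount(pp1)=2>1 -> COPY to pp4. 5 ppages; refcounts: pp0:2 pp1:1 pp2:1 pp3:1 pp4:1
Op 4: write(P0, v1, 185). refcount(pp1)=1 -> write in place. 5 ppages; refcounts: pp0:2 pp1:1 pp2:1 pp3:1 pp4:1
Op 5: write(P0, v2, 102). refcount(pp2)=1 -> write in place. 5 ppages; refcounts: pp0:2 pp1:1 pp2:1 pp3:1 pp4:1
Op 6: fork(P0) -> P2. 5 ppages; refcounts: pp0:3 pp1:2 pp2:2 pp3:1 pp4:1
P0: v0 -> pp0 = 33
P1: v0 -> pp0 = 33
P2: v0 -> pp0 = 33

Answer: 33 33 33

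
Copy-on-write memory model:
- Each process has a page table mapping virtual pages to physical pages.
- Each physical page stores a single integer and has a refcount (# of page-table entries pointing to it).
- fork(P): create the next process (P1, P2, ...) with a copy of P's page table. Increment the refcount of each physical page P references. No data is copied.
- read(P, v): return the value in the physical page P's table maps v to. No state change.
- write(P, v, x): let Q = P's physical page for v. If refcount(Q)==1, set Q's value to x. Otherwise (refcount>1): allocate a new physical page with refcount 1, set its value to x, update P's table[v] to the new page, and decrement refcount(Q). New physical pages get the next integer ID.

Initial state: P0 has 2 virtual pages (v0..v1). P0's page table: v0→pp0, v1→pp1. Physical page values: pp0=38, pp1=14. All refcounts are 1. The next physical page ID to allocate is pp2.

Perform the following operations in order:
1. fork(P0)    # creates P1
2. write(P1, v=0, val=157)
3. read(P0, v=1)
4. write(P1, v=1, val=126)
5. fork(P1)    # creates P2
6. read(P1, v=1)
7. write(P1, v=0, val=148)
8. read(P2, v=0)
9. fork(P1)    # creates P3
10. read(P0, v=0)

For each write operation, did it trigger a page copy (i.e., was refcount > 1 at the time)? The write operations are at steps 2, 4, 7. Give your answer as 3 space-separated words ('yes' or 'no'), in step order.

Op 1: fork(P0) -> P1. 2 ppages; refcounts: pp0:2 pp1:2
Op 2: write(P1, v0, 157). refcount(pp0)=2>1 -> COPY to pp2. 3 ppages; refcounts: pp0:1 pp1:2 pp2:1
Op 3: read(P0, v1) -> 14. No state change.
Op 4: write(P1, v1, 126). refcount(pp1)=2>1 -> COPY to pp3. 4 ppages; refcounts: pp0:1 pp1:1 pp2:1 pp3:1
Op 5: fork(P1) -> P2. 4 ppages; refcounts: pp0:1 pp1:1 pp2:2 pp3:2
Op 6: read(P1, v1) -> 126. No state change.
Op 7: write(P1, v0, 148). refcount(pp2)=2>1 -> COPY to pp4. 5 ppages; refcounts: pp0:1 pp1:1 pp2:1 pp3:2 pp4:1
Op 8: read(P2, v0) -> 157. No state change.
Op 9: fork(P1) -> P3. 5 ppages; refcounts: pp0:1 pp1:1 pp2:1 pp3:3 pp4:2
Op 10: read(P0, v0) -> 38. No state change.

yes yes yes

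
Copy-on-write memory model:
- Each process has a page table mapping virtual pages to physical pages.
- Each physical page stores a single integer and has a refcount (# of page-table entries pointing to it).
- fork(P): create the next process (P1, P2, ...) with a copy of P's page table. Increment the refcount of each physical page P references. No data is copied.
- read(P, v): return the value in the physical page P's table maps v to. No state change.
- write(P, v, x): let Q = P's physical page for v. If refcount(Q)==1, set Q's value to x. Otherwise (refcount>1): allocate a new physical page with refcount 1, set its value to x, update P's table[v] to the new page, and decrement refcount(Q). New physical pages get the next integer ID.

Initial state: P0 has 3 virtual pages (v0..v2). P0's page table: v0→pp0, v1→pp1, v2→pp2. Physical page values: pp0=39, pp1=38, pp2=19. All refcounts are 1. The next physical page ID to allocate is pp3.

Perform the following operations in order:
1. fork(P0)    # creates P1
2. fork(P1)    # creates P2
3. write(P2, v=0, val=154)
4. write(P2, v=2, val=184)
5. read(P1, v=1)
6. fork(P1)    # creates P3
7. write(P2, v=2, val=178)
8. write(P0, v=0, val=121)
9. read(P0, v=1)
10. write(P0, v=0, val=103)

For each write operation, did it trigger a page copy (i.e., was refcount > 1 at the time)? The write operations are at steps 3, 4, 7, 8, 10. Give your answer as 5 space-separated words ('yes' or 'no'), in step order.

Op 1: fork(P0) -> P1. 3 ppages; refcounts: pp0:2 pp1:2 pp2:2
Op 2: fork(P1) -> P2. 3 ppages; refcounts: pp0:3 pp1:3 pp2:3
Op 3: write(P2, v0, 154). refcount(pp0)=3>1 -> COPY to pp3. 4 ppages; refcounts: pp0:2 pp1:3 pp2:3 pp3:1
Op 4: write(P2, v2, 184). refcount(pp2)=3>1 -> COPY to pp4. 5 ppages; refcounts: pp0:2 pp1:3 pp2:2 pp3:1 pp4:1
Op 5: read(P1, v1) -> 38. No state change.
Op 6: fork(P1) -> P3. 5 ppages; refcounts: pp0:3 pp1:4 pp2:3 pp3:1 pp4:1
Op 7: write(P2, v2, 178). refcount(pp4)=1 -> write in place. 5 ppages; refcounts: pp0:3 pp1:4 pp2:3 pp3:1 pp4:1
Op 8: write(P0, v0, 121). refcount(pp0)=3>1 -> COPY to pp5. 6 ppages; refcounts: pp0:2 pp1:4 pp2:3 pp3:1 pp4:1 pp5:1
Op 9: read(P0, v1) -> 38. No state change.
Op 10: write(P0, v0, 103). refcount(pp5)=1 -> write in place. 6 ppages; refcounts: pp0:2 pp1:4 pp2:3 pp3:1 pp4:1 pp5:1

yes yes no yes no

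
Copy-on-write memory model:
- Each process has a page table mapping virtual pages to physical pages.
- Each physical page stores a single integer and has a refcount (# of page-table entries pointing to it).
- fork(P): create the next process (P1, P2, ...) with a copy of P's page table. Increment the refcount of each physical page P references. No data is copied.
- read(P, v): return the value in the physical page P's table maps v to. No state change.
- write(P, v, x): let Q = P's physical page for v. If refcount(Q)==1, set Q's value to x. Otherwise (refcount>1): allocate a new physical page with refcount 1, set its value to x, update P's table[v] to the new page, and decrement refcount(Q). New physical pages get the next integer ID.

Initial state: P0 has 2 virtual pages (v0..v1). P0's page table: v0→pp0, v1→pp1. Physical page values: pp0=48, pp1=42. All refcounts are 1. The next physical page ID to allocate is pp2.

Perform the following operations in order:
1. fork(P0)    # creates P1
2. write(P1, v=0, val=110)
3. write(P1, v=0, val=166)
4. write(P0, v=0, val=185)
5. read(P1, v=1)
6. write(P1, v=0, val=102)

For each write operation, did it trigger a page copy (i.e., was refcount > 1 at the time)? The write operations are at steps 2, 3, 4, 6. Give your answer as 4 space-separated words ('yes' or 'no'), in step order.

Op 1: fork(P0) -> P1. 2 ppages; refcounts: pp0:2 pp1:2
Op 2: write(P1, v0, 110). refcount(pp0)=2>1 -> COPY to pp2. 3 ppages; refcounts: pp0:1 pp1:2 pp2:1
Op 3: write(P1, v0, 166). refcount(pp2)=1 -> write in place. 3 ppages; refcounts: pp0:1 pp1:2 pp2:1
Op 4: write(P0, v0, 185). refcount(pp0)=1 -> write in place. 3 ppages; refcounts: pp0:1 pp1:2 pp2:1
Op 5: read(P1, v1) -> 42. No state change.
Op 6: write(P1, v0, 102). refcount(pp2)=1 -> write in place. 3 ppages; refcounts: pp0:1 pp1:2 pp2:1

yes no no no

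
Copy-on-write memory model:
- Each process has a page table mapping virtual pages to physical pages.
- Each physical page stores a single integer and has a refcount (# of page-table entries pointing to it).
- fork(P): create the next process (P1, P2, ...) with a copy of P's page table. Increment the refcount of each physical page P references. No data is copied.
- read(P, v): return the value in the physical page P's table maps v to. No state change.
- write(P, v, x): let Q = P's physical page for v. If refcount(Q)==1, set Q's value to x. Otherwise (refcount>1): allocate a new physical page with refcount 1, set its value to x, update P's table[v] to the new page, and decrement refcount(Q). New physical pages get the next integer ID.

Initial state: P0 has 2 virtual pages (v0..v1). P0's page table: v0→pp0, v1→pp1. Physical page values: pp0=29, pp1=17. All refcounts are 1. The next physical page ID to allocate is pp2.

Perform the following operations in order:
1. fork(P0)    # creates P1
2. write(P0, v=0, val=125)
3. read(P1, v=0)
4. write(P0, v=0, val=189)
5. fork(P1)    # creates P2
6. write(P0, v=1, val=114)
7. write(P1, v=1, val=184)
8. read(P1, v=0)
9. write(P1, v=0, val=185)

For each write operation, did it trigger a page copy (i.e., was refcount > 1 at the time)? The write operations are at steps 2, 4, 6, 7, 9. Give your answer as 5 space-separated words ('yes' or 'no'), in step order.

Op 1: fork(P0) -> P1. 2 ppages; refcounts: pp0:2 pp1:2
Op 2: write(P0, v0, 125). refcount(pp0)=2>1 -> COPY to pp2. 3 ppages; refcounts: pp0:1 pp1:2 pp2:1
Op 3: read(P1, v0) -> 29. No state change.
Op 4: write(P0, v0, 189). refcount(pp2)=1 -> write in place. 3 ppages; refcounts: pp0:1 pp1:2 pp2:1
Op 5: fork(P1) -> P2. 3 ppages; refcounts: pp0:2 pp1:3 pp2:1
Op 6: write(P0, v1, 114). refcount(pp1)=3>1 -> COPY to pp3. 4 ppages; refcounts: pp0:2 pp1:2 pp2:1 pp3:1
Op 7: write(P1, v1, 184). refcount(pp1)=2>1 -> COPY to pp4. 5 ppages; refcounts: pp0:2 pp1:1 pp2:1 pp3:1 pp4:1
Op 8: read(P1, v0) -> 29. No state change.
Op 9: write(P1, v0, 185). refcount(pp0)=2>1 -> COPY to pp5. 6 ppages; refcounts: pp0:1 pp1:1 pp2:1 pp3:1 pp4:1 pp5:1

yes no yes yes yes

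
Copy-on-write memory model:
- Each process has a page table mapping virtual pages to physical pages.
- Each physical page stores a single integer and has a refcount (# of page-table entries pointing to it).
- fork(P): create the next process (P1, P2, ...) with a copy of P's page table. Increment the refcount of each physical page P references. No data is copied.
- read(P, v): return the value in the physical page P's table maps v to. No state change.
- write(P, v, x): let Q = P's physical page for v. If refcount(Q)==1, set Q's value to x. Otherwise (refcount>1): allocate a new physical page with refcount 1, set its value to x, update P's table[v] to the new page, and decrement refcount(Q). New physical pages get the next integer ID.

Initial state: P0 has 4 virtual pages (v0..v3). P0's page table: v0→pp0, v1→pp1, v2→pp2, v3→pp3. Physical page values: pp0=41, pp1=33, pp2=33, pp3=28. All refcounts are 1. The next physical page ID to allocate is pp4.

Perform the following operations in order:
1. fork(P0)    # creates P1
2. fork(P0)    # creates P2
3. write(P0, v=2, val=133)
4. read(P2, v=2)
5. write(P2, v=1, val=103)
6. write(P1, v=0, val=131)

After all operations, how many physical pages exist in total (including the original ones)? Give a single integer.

Op 1: fork(P0) -> P1. 4 ppages; refcounts: pp0:2 pp1:2 pp2:2 pp3:2
Op 2: fork(P0) -> P2. 4 ppages; refcounts: pp0:3 pp1:3 pp2:3 pp3:3
Op 3: write(P0, v2, 133). refcount(pp2)=3>1 -> COPY to pp4. 5 ppages; refcounts: pp0:3 pp1:3 pp2:2 pp3:3 pp4:1
Op 4: read(P2, v2) -> 33. No state change.
Op 5: write(P2, v1, 103). refcount(pp1)=3>1 -> COPY to pp5. 6 ppages; refcounts: pp0:3 pp1:2 pp2:2 pp3:3 pp4:1 pp5:1
Op 6: write(P1, v0, 131). refcount(pp0)=3>1 -> COPY to pp6. 7 ppages; refcounts: pp0:2 pp1:2 pp2:2 pp3:3 pp4:1 pp5:1 pp6:1

Answer: 7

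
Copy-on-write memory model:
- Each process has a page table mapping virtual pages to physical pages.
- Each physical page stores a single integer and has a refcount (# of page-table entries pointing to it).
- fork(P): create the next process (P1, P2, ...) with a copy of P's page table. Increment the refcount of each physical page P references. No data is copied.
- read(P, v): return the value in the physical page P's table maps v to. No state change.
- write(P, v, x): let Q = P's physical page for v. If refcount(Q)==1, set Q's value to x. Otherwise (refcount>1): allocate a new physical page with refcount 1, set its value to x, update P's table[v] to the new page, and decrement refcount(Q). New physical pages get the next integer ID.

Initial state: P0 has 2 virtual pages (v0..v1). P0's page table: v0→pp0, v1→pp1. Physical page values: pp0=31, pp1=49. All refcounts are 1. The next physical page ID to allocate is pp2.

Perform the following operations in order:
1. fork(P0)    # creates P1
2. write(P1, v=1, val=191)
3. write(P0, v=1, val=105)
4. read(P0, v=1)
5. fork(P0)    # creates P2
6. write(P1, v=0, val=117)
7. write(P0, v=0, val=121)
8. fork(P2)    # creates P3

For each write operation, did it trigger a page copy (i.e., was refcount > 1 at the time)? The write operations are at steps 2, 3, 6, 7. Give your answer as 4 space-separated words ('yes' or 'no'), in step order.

Op 1: fork(P0) -> P1. 2 ppages; refcounts: pp0:2 pp1:2
Op 2: write(P1, v1, 191). refcount(pp1)=2>1 -> COPY to pp2. 3 ppages; refcounts: pp0:2 pp1:1 pp2:1
Op 3: write(P0, v1, 105). refcount(pp1)=1 -> write in place. 3 ppages; refcounts: pp0:2 pp1:1 pp2:1
Op 4: read(P0, v1) -> 105. No state change.
Op 5: fork(P0) -> P2. 3 ppages; refcounts: pp0:3 pp1:2 pp2:1
Op 6: write(P1, v0, 117). refcount(pp0)=3>1 -> COPY to pp3. 4 ppages; refcounts: pp0:2 pp1:2 pp2:1 pp3:1
Op 7: write(P0, v0, 121). refcount(pp0)=2>1 -> COPY to pp4. 5 ppages; refcounts: pp0:1 pp1:2 pp2:1 pp3:1 pp4:1
Op 8: fork(P2) -> P3. 5 ppages; refcounts: pp0:2 pp1:3 pp2:1 pp3:1 pp4:1

yes no yes yes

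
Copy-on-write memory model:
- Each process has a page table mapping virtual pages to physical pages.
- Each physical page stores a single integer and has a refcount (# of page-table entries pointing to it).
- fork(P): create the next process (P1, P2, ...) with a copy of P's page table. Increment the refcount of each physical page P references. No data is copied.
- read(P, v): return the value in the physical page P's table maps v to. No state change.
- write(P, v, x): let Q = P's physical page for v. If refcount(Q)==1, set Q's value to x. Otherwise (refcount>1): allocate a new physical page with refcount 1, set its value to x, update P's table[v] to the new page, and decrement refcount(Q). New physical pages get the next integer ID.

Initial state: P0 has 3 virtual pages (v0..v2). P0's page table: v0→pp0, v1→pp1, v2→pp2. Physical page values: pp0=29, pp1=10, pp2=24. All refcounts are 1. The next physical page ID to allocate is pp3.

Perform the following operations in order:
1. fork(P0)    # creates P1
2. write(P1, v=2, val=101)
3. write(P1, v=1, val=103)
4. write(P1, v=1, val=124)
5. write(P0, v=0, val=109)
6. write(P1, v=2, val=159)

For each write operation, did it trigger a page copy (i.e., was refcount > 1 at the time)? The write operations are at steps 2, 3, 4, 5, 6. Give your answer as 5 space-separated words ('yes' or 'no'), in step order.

Op 1: fork(P0) -> P1. 3 ppages; refcounts: pp0:2 pp1:2 pp2:2
Op 2: write(P1, v2, 101). refcount(pp2)=2>1 -> COPY to pp3. 4 ppages; refcounts: pp0:2 pp1:2 pp2:1 pp3:1
Op 3: write(P1, v1, 103). refcount(pp1)=2>1 -> COPY to pp4. 5 ppages; refcounts: pp0:2 pp1:1 pp2:1 pp3:1 pp4:1
Op 4: write(P1, v1, 124). refcount(pp4)=1 -> write in place. 5 ppages; refcounts: pp0:2 pp1:1 pp2:1 pp3:1 pp4:1
Op 5: write(P0, v0, 109). refcount(pp0)=2>1 -> COPY to pp5. 6 ppages; refcounts: pp0:1 pp1:1 pp2:1 pp3:1 pp4:1 pp5:1
Op 6: write(P1, v2, 159). refcount(pp3)=1 -> write in place. 6 ppages; refcounts: pp0:1 pp1:1 pp2:1 pp3:1 pp4:1 pp5:1

yes yes no yes no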